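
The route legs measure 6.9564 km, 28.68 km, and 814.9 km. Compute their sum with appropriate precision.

6.9564 km + 28.68 km + 814.9 km = 850.5364 km.
Addition/subtraction keeps the fewest decimal places: 6.9564 → 4 decimal places, 28.68 → 2 decimal places, 814.9 → 1 decimal place; limit is 1.
Rounded to 1 decimal place: 850.5 km.

850.5 km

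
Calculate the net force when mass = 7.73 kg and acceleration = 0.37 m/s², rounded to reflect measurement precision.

net force = 7.73 kg × 0.37 m/s² = 2.8601 N.
7.73 has 3 significant figures; 0.37 has 2.
Division/multiplication keeps the fewest: 2 significant figures.
Rounded: 2.9 N.

2.9 N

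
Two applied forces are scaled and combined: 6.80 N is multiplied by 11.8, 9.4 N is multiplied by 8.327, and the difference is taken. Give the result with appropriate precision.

2 N

6.80 × 11.8 = 80.24 → 80.2 N (3 s.f., last digit at the 10^-1 place).
9.4 × 8.327 = 78.2738 → 78 N (2 s.f., last digit at the 10^0 place).
Difference: 1.9662 N; keep the coarser place, 10^0.
Result: 2 N.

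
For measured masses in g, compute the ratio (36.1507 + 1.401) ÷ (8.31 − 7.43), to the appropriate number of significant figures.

36.1507 + 1.401 = 37.5517, limited to 3 d.p. → 5 s.f.; 8.31 − 7.43 = 0.88, limited to 2 d.p. → 2 s.f.
Carrying full precision, 37.5517 ÷ 0.88 = 42.6723863636…; keep min(5, 2) = 2 s.f.
Rounded to 2 significant figures: 43.

43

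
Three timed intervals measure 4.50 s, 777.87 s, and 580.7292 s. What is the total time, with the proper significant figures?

1363.10 s

4.50 s + 777.87 s + 580.7292 s = 1363.0992 s.
Addition/subtraction keeps the fewest decimal places: 4.50 → 2 decimal places, 777.87 → 2 decimal places, 580.7292 → 4 decimal places; limit is 2.
Rounded to 2 decimal places: 1363.10 s.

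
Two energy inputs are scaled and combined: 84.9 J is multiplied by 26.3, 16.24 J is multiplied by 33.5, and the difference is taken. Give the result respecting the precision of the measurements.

84.9 × 26.3 = 2232.87 → 2.23 × 10³ J (3 s.f., last digit at the 10^1 place).
16.24 × 33.5 = 544.04 → 544 J (3 s.f., last digit at the 10^0 place).
Difference: 1688.83 J; keep the coarser place, 10^1.
Result: 1.69 × 10³ J.

1.69 × 10³ J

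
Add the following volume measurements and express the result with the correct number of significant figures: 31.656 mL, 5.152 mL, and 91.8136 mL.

31.656 mL + 5.152 mL + 91.8136 mL = 128.6216 mL.
Addition/subtraction keeps the fewest decimal places: 31.656 → 3 decimal places, 5.152 → 3 decimal places, 91.8136 → 4 decimal places; limit is 3.
Rounded to 3 decimal places: 128.622 mL.

128.622 mL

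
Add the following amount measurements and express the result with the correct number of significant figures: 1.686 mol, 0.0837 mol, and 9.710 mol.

11.480 mol

1.686 mol + 0.0837 mol + 9.710 mol = 11.4797 mol.
Addition/subtraction keeps the fewest decimal places: 1.686 → 3 decimal places, 0.0837 → 4 decimal places, 9.710 → 3 decimal places; limit is 3.
Rounded to 3 decimal places: 11.480 mol.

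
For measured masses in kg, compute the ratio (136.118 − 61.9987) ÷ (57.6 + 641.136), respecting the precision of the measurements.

136.118 − 61.9987 = 74.1193, limited to 3 d.p. → 5 s.f.; 57.6 + 641.136 = 698.736, limited to 1 d.p. → 4 s.f.
Carrying full precision, 74.1193 ÷ 698.736 = 0.1060762577…; keep min(5, 4) = 4 s.f.
Rounded to 4 significant figures: 0.1061.

0.1061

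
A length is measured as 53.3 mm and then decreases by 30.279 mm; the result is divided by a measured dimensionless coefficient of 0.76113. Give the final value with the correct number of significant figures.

53.3 mm − 30.279 mm = 23.021 mm; the difference is limited to 1 decimal place (3 s.f.).
Carrying full precision, 23.021 ÷ 0.76113 = 30.2458187169… mm; 0.76113 has 5 s.f., so the result keeps min(3, 5) = 3 s.f.
Rounded to 3 significant figures: 30.2 mm.

30.2 mm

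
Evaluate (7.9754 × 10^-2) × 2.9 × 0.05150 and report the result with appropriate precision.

0.012

(7.9754 × 10^-2) × 2.9 × 0.05150 = 0.0119112599
Multiplication/division keeps the fewest significant figures: 7.9754 × 10^-2 → 5 s.f., 2.9 → 2 s.f., 0.05150 → 4 s.f.; limit is 2.
Rounded to 2 significant figures: 0.012.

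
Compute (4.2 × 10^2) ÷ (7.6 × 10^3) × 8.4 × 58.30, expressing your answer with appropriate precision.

(4.2 × 10^2) ÷ (7.6 × 10^3) × 8.4 × 58.30 = 27.0634736842…
Multiplication/division keeps the fewest significant figures: 4.2 × 10^2 → 2 s.f., 7.6 × 10^3 → 2 s.f., 8.4 → 2 s.f., 58.30 → 4 s.f.; limit is 2.
Rounded to 2 significant figures: 27.

27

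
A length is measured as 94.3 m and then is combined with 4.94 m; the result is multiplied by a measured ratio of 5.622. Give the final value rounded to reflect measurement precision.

94.3 m + 4.94 m = 99.24 m; the sum is limited to 1 decimal place (3 s.f.).
Carrying full precision, 99.24 × 5.622 = 557.92728 m; 5.622 has 4 s.f., so the result keeps min(3, 4) = 3 s.f.
Rounded to 3 significant figures: 5.58 × 10^2 m.

5.58 × 10^2 m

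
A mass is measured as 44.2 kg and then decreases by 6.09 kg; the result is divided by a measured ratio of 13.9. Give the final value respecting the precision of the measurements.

44.2 kg − 6.09 kg = 38.11 kg; the difference is limited to 1 decimal place (3 s.f.).
Carrying full precision, 38.11 ÷ 13.9 = 2.74172661871… kg; 13.9 has 3 s.f., so the result keeps min(3, 3) = 3 s.f.
Rounded to 3 significant figures: 2.74 kg.

2.74 kg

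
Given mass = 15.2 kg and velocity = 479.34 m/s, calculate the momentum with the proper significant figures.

7.29 × 10^3 kg·m/s

momentum = 15.2 kg × 479.34 m/s = 7285.968 kg·m/s.
15.2 has 3 significant figures; 479.34 has 5.
Division/multiplication keeps the fewest: 3 significant figures.
Rounded: 7.29 × 10^3 kg·m/s.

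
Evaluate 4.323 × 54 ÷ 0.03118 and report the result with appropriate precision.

7.5 × 10^3

4.323 × 54 ÷ 0.03118 = 7486.9146889…
Multiplication/division keeps the fewest significant figures: 4.323 → 4 s.f., 54 → 2 s.f., 0.03118 → 4 s.f.; limit is 2.
Rounded to 2 significant figures: 7.5 × 10^3.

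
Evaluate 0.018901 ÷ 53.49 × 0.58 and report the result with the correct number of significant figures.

0.018901 ÷ 53.49 × 0.58 = 0.000204946345111…
Multiplication/division keeps the fewest significant figures: 0.018901 → 5 s.f., 53.49 → 4 s.f., 0.58 → 2 s.f.; limit is 2.
Rounded to 2 significant figures: 2.0 × 10⁻⁴.

2.0 × 10⁻⁴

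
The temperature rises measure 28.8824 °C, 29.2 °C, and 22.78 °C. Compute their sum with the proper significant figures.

80.9 °C

28.8824 °C + 29.2 °C + 22.78 °C = 80.8624 °C.
Addition/subtraction keeps the fewest decimal places: 28.8824 → 4 decimal places, 29.2 → 1 decimal place, 22.78 → 2 decimal places; limit is 1.
Rounded to 1 decimal place: 80.9 °C.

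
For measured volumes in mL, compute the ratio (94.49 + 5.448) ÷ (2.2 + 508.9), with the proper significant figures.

0.1955

94.49 + 5.448 = 99.938, limited to 2 d.p. → 4 s.f.; 2.2 + 508.9 = 511.1, limited to 1 d.p. → 4 s.f.
Carrying full precision, 99.938 ÷ 511.1 = 0.195535120329…; keep min(4, 4) = 4 s.f.
Rounded to 4 significant figures: 0.1955.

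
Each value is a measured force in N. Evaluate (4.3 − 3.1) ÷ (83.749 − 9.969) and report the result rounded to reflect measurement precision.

0.016

4.3 − 3.1 = 1.2, limited to 1 d.p. → 2 s.f.; 83.749 − 9.969 = 73.780, limited to 3 d.p. → 5 s.f.
Carrying full precision, 1.2 ÷ 73.780 = 0.0162645703443…; keep min(2, 5) = 2 s.f.
Rounded to 2 significant figures: 0.016.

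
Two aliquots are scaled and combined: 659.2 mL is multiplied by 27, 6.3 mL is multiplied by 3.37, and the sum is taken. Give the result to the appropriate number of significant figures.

659.2 × 27 = 17798.4 → 1.8 × 10⁴ mL (2 s.f., last digit at the 10^3 place).
6.3 × 3.37 = 21.231 → 21 mL (2 s.f., last digit at the 10^0 place).
Sum: 17819.631 mL; keep the coarser place, 10^3.
Result: 1.8 × 10⁴ mL.

1.8 × 10⁴ mL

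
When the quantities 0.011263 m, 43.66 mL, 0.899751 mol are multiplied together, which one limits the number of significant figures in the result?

43.66 mL

0.011263 m → 5 s.f.; 43.66 mL → 4 s.f.; 0.899751 mol → 6 s.f.
The fewest is 4 significant figures, from 43.66 mL.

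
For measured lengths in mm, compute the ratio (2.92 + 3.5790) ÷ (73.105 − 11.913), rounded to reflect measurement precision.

0.106

2.92 + 3.5790 = 6.4990, limited to 2 d.p. → 3 s.f.; 73.105 − 11.913 = 61.192, limited to 3 d.p. → 5 s.f.
Carrying full precision, 6.4990 ÷ 61.192 = 0.106206693685…; keep min(3, 5) = 3 s.f.
Rounded to 3 significant figures: 0.106.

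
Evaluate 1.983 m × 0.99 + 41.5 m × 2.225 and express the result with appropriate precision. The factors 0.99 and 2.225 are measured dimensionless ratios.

94.3 m

1.983 × 0.99 = 1.96317 → 2.0 m (2 s.f., last digit at the 10^-1 place).
41.5 × 2.225 = 92.3375 → 92.3 m (3 s.f., last digit at the 10^-1 place).
Sum: 94.30067 m; keep the coarser place, 10^-1.
Result: 94.3 m.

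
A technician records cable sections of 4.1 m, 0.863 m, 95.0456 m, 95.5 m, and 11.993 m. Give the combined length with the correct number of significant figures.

207.5 m

4.1 m + 0.863 m + 95.0456 m + 95.5 m + 11.993 m = 207.5016 m.
Addition/subtraction keeps the fewest decimal places: 4.1 → 1 decimal place, 0.863 → 3 decimal places, 95.0456 → 4 decimal places, 95.5 → 1 decimal place, 11.993 → 3 decimal places; limit is 1.
Rounded to 1 decimal place: 207.5 m.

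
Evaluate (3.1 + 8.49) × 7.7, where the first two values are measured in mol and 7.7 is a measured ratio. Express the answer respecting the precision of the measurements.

3.1 mol + 8.49 mol = 11.59 mol; the sum is limited to 1 decimal place (3 s.f.).
Carrying full precision, 11.59 × 7.7 = 89.243 mol; 7.7 has 2 s.f., so the result keeps min(3, 2) = 2 s.f.
Rounded to 2 significant figures: 89 mol.

89 mol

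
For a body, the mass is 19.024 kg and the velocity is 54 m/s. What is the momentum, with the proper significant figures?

1.0 × 10^3 kg·m/s

momentum = 19.024 kg × 54 m/s = 1027.296 kg·m/s.
19.024 has 5 significant figures; 54 has 2.
Division/multiplication keeps the fewest: 2 significant figures.
Rounded: 1.0 × 10^3 kg·m/s.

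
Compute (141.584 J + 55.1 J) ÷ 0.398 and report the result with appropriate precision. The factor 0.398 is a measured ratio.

141.584 J + 55.1 J = 196.684 J; the sum is limited to 1 decimal place (4 s.f.).
Carrying full precision, 196.684 ÷ 0.398 = 494.180904523… J; 0.398 has 3 s.f., so the result keeps min(4, 3) = 3 s.f.
Rounded to 3 significant figures: 494 J.

494 J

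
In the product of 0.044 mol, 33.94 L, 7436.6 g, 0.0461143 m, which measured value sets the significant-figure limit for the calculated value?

0.044 mol

0.044 mol → 2 s.f.; 33.94 L → 4 s.f.; 7436.6 g → 5 s.f.; 0.0461143 m → 6 s.f.
The fewest is 2 significant figures, from 0.044 mol.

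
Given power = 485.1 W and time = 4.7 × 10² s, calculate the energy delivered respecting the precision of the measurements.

2.3 × 10⁵ J

energy delivered = 485.1 W × 4.7 × 10² s = 227997 J.
485.1 has 4 significant figures; 4.7 × 10² has 2.
Division/multiplication keeps the fewest: 2 significant figures.
Rounded: 2.3 × 10⁵ J.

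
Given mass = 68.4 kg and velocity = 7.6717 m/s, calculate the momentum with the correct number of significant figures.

525 kg·m/s

momentum = 68.4 kg × 7.6717 m/s = 524.74428 kg·m/s.
68.4 has 3 significant figures; 7.6717 has 5.
Division/multiplication keeps the fewest: 3 significant figures.
Rounded: 525 kg·m/s.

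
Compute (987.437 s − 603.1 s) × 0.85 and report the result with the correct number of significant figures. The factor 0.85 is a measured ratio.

987.437 s − 603.1 s = 384.337 s; the difference is limited to 1 decimal place (4 s.f.).
Carrying full precision, 384.337 × 0.85 = 326.68645 s; 0.85 has 2 s.f., so the result keeps min(4, 2) = 2 s.f.
Rounded to 2 significant figures: 3.3 × 10² s.

3.3 × 10² s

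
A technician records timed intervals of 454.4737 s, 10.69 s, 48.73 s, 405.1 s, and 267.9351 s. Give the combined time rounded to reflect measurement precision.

1186.9 s

454.4737 s + 10.69 s + 48.73 s + 405.1 s + 267.9351 s = 1186.9288 s.
Addition/subtraction keeps the fewest decimal places: 454.4737 → 4 decimal places, 10.69 → 2 decimal places, 48.73 → 2 decimal places, 405.1 → 1 decimal place, 267.9351 → 4 decimal places; limit is 1.
Rounded to 1 decimal place: 1186.9 s.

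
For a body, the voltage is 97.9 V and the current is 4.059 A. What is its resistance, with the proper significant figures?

resistance = 97.9 V ÷ 4.059 A = 24.1192411924… Ω.
97.9 has 3 significant figures; 4.059 has 4.
Division/multiplication keeps the fewest: 3 significant figures.
Rounded: 24.1 Ω.

24.1 Ω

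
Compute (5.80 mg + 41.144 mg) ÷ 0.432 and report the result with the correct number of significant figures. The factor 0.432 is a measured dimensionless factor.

1.09 × 10^2 mg

5.80 mg + 41.144 mg = 46.944 mg; the sum is limited to 2 decimal places (4 s.f.).
Carrying full precision, 46.944 ÷ 0.432 = 108.666666667… mg; 0.432 has 3 s.f., so the result keeps min(4, 3) = 3 s.f.
Rounded to 3 significant figures: 1.09 × 10^2 mg.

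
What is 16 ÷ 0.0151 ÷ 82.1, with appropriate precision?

13

16 ÷ 0.0151 ÷ 82.1 = 12.9062442023…
Multiplication/division keeps the fewest significant figures: 16 → 2 s.f., 0.0151 → 3 s.f., 82.1 → 3 s.f.; limit is 2.
Rounded to 2 significant figures: 13.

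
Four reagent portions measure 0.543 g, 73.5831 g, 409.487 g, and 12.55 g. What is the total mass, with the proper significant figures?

0.543 g + 73.5831 g + 409.487 g + 12.55 g = 496.1631 g.
Addition/subtraction keeps the fewest decimal places: 0.543 → 3 decimal places, 73.5831 → 4 decimal places, 409.487 → 3 decimal places, 12.55 → 2 decimal places; limit is 2.
Rounded to 2 decimal places: 496.16 g.

496.16 g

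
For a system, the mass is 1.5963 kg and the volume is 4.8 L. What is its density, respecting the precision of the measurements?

0.33 kg/L

density = 1.5963 kg ÷ 4.8 L = 0.3325625 kg/L.
1.5963 has 5 significant figures; 4.8 has 2.
Division/multiplication keeps the fewest: 2 significant figures.
Rounded: 0.33 kg/L.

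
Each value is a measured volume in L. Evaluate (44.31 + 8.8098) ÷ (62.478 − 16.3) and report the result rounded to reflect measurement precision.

1.15

44.31 + 8.8098 = 53.1198, limited to 2 d.p. → 4 s.f.; 62.478 − 16.3 = 46.178, limited to 1 d.p. → 3 s.f.
Carrying full precision, 53.1198 ÷ 46.178 = 1.15032699554…; keep min(4, 3) = 3 s.f.
Rounded to 3 significant figures: 1.15.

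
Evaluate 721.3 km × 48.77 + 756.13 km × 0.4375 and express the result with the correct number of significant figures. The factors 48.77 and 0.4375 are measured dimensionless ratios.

721.3 × 48.77 = 35177.801 → 3.518 × 10^4 km (4 s.f., last digit at the 10^1 place).
756.13 × 0.4375 = 330.806875 → 330.8 km (4 s.f., last digit at the 10^-1 place).
Sum: 35508.607875 km; keep the coarser place, 10^1.
Result: 3.551 × 10^4 km.

3.551 × 10^4 km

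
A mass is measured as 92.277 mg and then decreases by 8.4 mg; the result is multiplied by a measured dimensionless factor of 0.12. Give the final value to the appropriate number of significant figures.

92.277 mg − 8.4 mg = 83.877 mg; the difference is limited to 1 decimal place (3 s.f.).
Carrying full precision, 83.877 × 0.12 = 10.06524 mg; 0.12 has 2 s.f., so the result keeps min(3, 2) = 2 s.f.
Rounded to 2 significant figures: 1.0 × 10^1 mg.

1.0 × 10^1 mg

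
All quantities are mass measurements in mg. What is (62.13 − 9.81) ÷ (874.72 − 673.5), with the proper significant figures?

0.2600

62.13 − 9.81 = 52.32, limited to 2 d.p. → 4 s.f.; 874.72 − 673.5 = 201.22, limited to 1 d.p. → 4 s.f.
Carrying full precision, 52.32 ÷ 201.22 = 0.260013915118…; keep min(4, 4) = 4 s.f.
Rounded to 4 significant figures: 0.2600.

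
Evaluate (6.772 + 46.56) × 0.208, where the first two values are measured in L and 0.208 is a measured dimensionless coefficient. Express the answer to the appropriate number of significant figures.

6.772 L + 46.56 L = 53.332 L; the sum is limited to 2 decimal places (4 s.f.).
Carrying full precision, 53.332 × 0.208 = 11.093056 L; 0.208 has 3 s.f., so the result keeps min(4, 3) = 3 s.f.
Rounded to 3 significant figures: 11.1 L.

11.1 L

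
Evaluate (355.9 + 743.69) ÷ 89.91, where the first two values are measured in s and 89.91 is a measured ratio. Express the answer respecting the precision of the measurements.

12.23 s

355.9 s + 743.69 s = 1099.59 s; the sum is limited to 1 decimal place (5 s.f.).
Carrying full precision, 1099.59 ÷ 89.91 = 12.2298965632… s; 89.91 has 4 s.f., so the result keeps min(5, 4) = 4 s.f.
Rounded to 4 significant figures: 12.23 s.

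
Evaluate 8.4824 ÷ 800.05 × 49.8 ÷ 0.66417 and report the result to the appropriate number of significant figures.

8.4824 ÷ 800.05 × 49.8 ÷ 0.66417 = 0.794971769615…
Multiplication/division keeps the fewest significant figures: 8.4824 → 5 s.f., 800.05 → 5 s.f., 49.8 → 3 s.f., 0.66417 → 5 s.f.; limit is 3.
Rounded to 3 significant figures: 0.795.

0.795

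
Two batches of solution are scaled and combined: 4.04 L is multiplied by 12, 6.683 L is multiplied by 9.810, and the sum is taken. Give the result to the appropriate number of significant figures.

114 L

4.04 × 12 = 48.48 → 48 L (2 s.f., last digit at the 10^0 place).
6.683 × 9.810 = 65.56023 → 65.56 L (4 s.f., last digit at the 10^-2 place).
Sum: 114.04023 L; keep the coarser place, 10^0.
Result: 114 L.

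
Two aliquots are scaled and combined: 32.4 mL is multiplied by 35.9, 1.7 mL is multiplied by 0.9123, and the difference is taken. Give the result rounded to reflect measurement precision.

32.4 × 35.9 = 1163.16 → 1.16 × 10³ mL (3 s.f., last digit at the 10^1 place).
1.7 × 0.9123 = 1.55091 → 1.6 mL (2 s.f., last digit at the 10^-1 place).
Difference: 1161.60909 mL; keep the coarser place, 10^1.
Result: 1.16 × 10³ mL.

1.16 × 10³ mL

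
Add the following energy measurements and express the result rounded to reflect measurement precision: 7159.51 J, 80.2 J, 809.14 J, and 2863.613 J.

10912.5 J

7159.51 J + 80.2 J + 809.14 J + 2863.613 J = 10912.463 J.
Addition/subtraction keeps the fewest decimal places: 7159.51 → 2 decimal places, 80.2 → 1 decimal place, 809.14 → 2 decimal places, 2863.613 → 3 decimal places; limit is 1.
Rounded to 1 decimal place: 10912.5 J.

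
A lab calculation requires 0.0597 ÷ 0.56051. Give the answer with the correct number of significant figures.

0.107

0.0597 ÷ 0.56051 = 0.106510142549…
Multiplication/division keeps the fewest significant figures: 0.0597 → 3 s.f., 0.56051 → 5 s.f.; limit is 3.
Rounded to 3 significant figures: 0.107.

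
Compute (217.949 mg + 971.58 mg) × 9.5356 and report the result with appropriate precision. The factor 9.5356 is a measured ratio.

11343 mg

217.949 mg + 971.58 mg = 1189.529 mg; the sum is limited to 2 decimal places (6 s.f.).
Carrying full precision, 1189.529 × 9.5356 = 11342.8727324 mg; 9.5356 has 5 s.f., so the result keeps min(6, 5) = 5 s.f.
Rounded to 5 significant figures: 11343 mg.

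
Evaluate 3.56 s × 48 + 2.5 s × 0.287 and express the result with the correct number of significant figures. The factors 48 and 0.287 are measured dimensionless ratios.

3.56 × 48 = 170.88 → 1.7 × 10² s (2 s.f., last digit at the 10^1 place).
2.5 × 0.287 = 0.7175 → 0.72 s (2 s.f., last digit at the 10^-2 place).
Sum: 171.5975 s; keep the coarser place, 10^1.
Result: 1.7 × 10² s.

1.7 × 10² s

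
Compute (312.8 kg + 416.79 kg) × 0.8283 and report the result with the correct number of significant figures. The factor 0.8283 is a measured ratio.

604.3 kg

312.8 kg + 416.79 kg = 729.59 kg; the sum is limited to 1 decimal place (4 s.f.).
Carrying full precision, 729.59 × 0.8283 = 604.319397 kg; 0.8283 has 4 s.f., so the result keeps min(4, 4) = 4 s.f.
Rounded to 4 significant figures: 604.3 kg.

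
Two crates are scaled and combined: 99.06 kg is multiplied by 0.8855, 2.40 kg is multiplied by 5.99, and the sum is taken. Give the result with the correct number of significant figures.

102.1 kg

99.06 × 0.8855 = 87.71763 → 87.72 kg (4 s.f., last digit at the 10^-2 place).
2.40 × 5.99 = 14.376 → 14.4 kg (3 s.f., last digit at the 10^-1 place).
Sum: 102.09363 kg; keep the coarser place, 10^-1.
Result: 102.1 kg.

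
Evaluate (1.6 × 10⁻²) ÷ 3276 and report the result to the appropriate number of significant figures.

(1.6 × 10⁻²) ÷ 3276 = 0.000004884004884…
Multiplication/division keeps the fewest significant figures: 1.6 × 10⁻² → 2 s.f., 3276 → 4 s.f.; limit is 2.
Rounded to 2 significant figures: 4.9 × 10⁻⁶.

4.9 × 10⁻⁶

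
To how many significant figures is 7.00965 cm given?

7.00965: zeros between nonzero digits are significant.

6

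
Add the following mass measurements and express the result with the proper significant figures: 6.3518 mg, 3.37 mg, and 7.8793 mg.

17.60 mg

6.3518 mg + 3.37 mg + 7.8793 mg = 17.6011 mg.
Addition/subtraction keeps the fewest decimal places: 6.3518 → 4 decimal places, 3.37 → 2 decimal places, 7.8793 → 4 decimal places; limit is 2.
Rounded to 2 decimal places: 17.60 mg.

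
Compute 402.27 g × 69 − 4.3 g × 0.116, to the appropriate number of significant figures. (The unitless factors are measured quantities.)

2.8 × 10^4 g

402.27 × 69 = 27756.63 → 2.8 × 10^4 g (2 s.f., last digit at the 10^3 place).
4.3 × 0.116 = 0.4988 → 0.50 g (2 s.f., last digit at the 10^-2 place).
Difference: 27756.1312 g; keep the coarser place, 10^3.
Result: 2.8 × 10^4 g.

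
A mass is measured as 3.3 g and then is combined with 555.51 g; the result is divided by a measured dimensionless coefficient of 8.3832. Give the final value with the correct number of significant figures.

66.66 g

3.3 g + 555.51 g = 558.81 g; the sum is limited to 1 decimal place (4 s.f.).
Carrying full precision, 558.81 ÷ 8.3832 = 66.6583166333… g; 8.3832 has 5 s.f., so the result keeps min(4, 5) = 4 s.f.
Rounded to 4 significant figures: 66.66 g.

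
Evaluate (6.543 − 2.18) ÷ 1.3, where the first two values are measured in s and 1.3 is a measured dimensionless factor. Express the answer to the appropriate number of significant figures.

6.543 s − 2.18 s = 4.363 s; the difference is limited to 2 decimal places (3 s.f.).
Carrying full precision, 4.363 ÷ 1.3 = 3.35615384615… s; 1.3 has 2 s.f., so the result keeps min(3, 2) = 2 s.f.
Rounded to 2 significant figures: 3.4 s.

3.4 s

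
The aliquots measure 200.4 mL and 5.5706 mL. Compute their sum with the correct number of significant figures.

200.4 mL + 5.5706 mL = 205.9706 mL.
Addition/subtraction keeps the fewest decimal places: 200.4 → 1 decimal place, 5.5706 → 4 decimal places; limit is 1.
Rounded to 1 decimal place: 206.0 mL.

206.0 mL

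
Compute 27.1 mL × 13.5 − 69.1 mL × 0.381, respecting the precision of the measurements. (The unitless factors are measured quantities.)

340. mL

27.1 × 13.5 = 365.85 → 366 mL (3 s.f., last digit at the 10^0 place).
69.1 × 0.381 = 26.3271 → 26.3 mL (3 s.f., last digit at the 10^-1 place).
Difference: 339.5229 mL; keep the coarser place, 10^0.
Result: 340. mL.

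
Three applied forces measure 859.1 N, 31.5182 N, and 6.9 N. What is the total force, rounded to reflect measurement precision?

859.1 N + 31.5182 N + 6.9 N = 897.5182 N.
Addition/subtraction keeps the fewest decimal places: 859.1 → 1 decimal place, 31.5182 → 4 decimal places, 6.9 → 1 decimal place; limit is 1.
Rounded to 1 decimal place: 897.5 N.

897.5 N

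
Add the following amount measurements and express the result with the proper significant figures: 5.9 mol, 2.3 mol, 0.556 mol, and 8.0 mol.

16.8 mol

5.9 mol + 2.3 mol + 0.556 mol + 8.0 mol = 16.756 mol.
Addition/subtraction keeps the fewest decimal places: 5.9 → 1 decimal place, 2.3 → 1 decimal place, 0.556 → 3 decimal places, 8.0 → 1 decimal place; limit is 1.
Rounded to 1 decimal place: 16.8 mol.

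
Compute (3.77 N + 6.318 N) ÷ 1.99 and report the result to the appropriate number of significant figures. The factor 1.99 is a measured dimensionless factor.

5.07 N

3.77 N + 6.318 N = 10.088 N; the sum is limited to 2 decimal places (4 s.f.).
Carrying full precision, 10.088 ÷ 1.99 = 5.06934673367… N; 1.99 has 3 s.f., so the result keeps min(4, 3) = 3 s.f.
Rounded to 3 significant figures: 5.07 N.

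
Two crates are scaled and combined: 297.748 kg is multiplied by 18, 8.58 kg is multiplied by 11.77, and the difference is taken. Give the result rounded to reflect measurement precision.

5.3 × 10^3 kg

297.748 × 18 = 5359.464 → 5.4 × 10^3 kg (2 s.f., last digit at the 10^2 place).
8.58 × 11.77 = 100.9866 → 101 kg (3 s.f., last digit at the 10^0 place).
Difference: 5258.4774 kg; keep the coarser place, 10^2.
Result: 5.3 × 10^3 kg.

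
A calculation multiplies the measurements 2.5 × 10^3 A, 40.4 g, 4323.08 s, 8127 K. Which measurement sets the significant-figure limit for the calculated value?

2.5 × 10^3 A

2.5 × 10^3 A → 2 s.f.; 40.4 g → 3 s.f.; 4323.08 s → 6 s.f.; 8127 K → 4 s.f.
The fewest is 2 significant figures, from 2.5 × 10^3 A.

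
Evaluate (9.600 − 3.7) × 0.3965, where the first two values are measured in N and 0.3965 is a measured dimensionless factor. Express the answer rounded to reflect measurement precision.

9.600 N − 3.7 N = 5.900 N; the difference is limited to 1 decimal place (2 s.f.).
Carrying full precision, 5.900 × 0.3965 = 2.33935 N; 0.3965 has 4 s.f., so the result keeps min(2, 4) = 2 s.f.
Rounded to 2 significant figures: 2.3 N.

2.3 N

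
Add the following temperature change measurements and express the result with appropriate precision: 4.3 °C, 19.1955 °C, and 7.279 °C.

4.3 °C + 19.1955 °C + 7.279 °C = 30.7745 °C.
Addition/subtraction keeps the fewest decimal places: 4.3 → 1 decimal place, 19.1955 → 4 decimal places, 7.279 → 3 decimal places; limit is 1.
Rounded to 1 decimal place: 30.8 °C.

30.8 °C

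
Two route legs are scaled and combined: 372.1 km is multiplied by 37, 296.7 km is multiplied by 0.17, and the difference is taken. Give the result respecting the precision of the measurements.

372.1 × 37 = 13767.7 → 1.4 × 10^4 km (2 s.f., last digit at the 10^3 place).
296.7 × 0.17 = 50.439 → 5.0 × 10^1 km (2 s.f., last digit at the 10^0 place).
Difference: 13717.261 km; keep the coarser place, 10^3.
Result: 1.4 × 10^4 km.

1.4 × 10^4 km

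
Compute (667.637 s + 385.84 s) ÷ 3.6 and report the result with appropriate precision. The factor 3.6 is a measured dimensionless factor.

667.637 s + 385.84 s = 1053.477 s; the sum is limited to 2 decimal places (6 s.f.).
Carrying full precision, 1053.477 ÷ 3.6 = 292.6325 s; 3.6 has 2 s.f., so the result keeps min(6, 2) = 2 s.f.
Rounded to 2 significant figures: 2.9 × 10^2 s.

2.9 × 10^2 s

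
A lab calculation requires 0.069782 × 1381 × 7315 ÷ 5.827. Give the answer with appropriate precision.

0.069782 × 1381 × 7315 ÷ 5.827 = 120978.000812…
Multiplication/division keeps the fewest significant figures: 0.069782 → 5 s.f., 1381 → 4 s.f., 7315 → 4 s.f., 5.827 → 4 s.f.; limit is 4.
Rounded to 4 significant figures: 1.210 × 10⁵.

1.210 × 10⁵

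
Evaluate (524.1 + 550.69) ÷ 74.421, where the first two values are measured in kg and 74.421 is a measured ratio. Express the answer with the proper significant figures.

524.1 kg + 550.69 kg = 1074.79 kg; the sum is limited to 1 decimal place (5 s.f.).
Carrying full precision, 1074.79 ÷ 74.421 = 14.4420257723… kg; 74.421 has 5 s.f., so the result keeps min(5, 5) = 5 s.f.
Rounded to 5 significant figures: 14.442 kg.

14.442 kg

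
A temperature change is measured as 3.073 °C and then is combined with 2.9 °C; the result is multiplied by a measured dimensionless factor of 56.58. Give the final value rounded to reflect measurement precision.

3.073 °C + 2.9 °C = 5.973 °C; the sum is limited to 1 decimal place (2 s.f.).
Carrying full precision, 5.973 × 56.58 = 337.95234 °C; 56.58 has 4 s.f., so the result keeps min(2, 4) = 2 s.f.
Rounded to 2 significant figures: 3.4 × 10² °C.

3.4 × 10² °C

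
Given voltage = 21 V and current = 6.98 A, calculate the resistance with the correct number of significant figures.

resistance = 21 V ÷ 6.98 A = 3.00859598854… Ω.
21 has 2 significant figures; 6.98 has 3.
Division/multiplication keeps the fewest: 2 significant figures.
Rounded: 3.0 Ω.

3.0 Ω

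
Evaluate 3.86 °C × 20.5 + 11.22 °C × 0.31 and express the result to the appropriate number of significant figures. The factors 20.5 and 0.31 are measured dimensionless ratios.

3.86 × 20.5 = 79.13 → 79.1 °C (3 s.f., last digit at the 10^-1 place).
11.22 × 0.31 = 3.4782 → 3.5 °C (2 s.f., last digit at the 10^-1 place).
Sum: 82.6082 °C; keep the coarser place, 10^-1.
Result: 82.6 °C.

82.6 °C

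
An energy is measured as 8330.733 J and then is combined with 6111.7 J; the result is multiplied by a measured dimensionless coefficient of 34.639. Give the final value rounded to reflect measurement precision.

8330.733 J + 6111.7 J = 14442.433 J; the sum is limited to 1 decimal place (6 s.f.).
Carrying full precision, 14442.433 × 34.639 = 500271.436687 J; 34.639 has 5 s.f., so the result keeps min(6, 5) = 5 s.f.
Rounded to 5 significant figures: 5.0027 × 10^5 J.

5.0027 × 10^5 J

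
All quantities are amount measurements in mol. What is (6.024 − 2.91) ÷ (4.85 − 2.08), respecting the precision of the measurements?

1.12

6.024 − 2.91 = 3.114, limited to 2 d.p. → 3 s.f.; 4.85 − 2.08 = 2.77, limited to 2 d.p. → 3 s.f.
Carrying full precision, 3.114 ÷ 2.77 = 1.12418772563…; keep min(3, 3) = 3 s.f.
Rounded to 3 significant figures: 1.12.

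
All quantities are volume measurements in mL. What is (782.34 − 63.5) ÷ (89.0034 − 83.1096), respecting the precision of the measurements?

122.0

782.34 − 63.5 = 718.84, limited to 1 d.p. → 4 s.f.; 89.0034 − 83.1096 = 5.8938, limited to 4 d.p. → 5 s.f.
Carrying full precision, 718.84 ÷ 5.8938 = 121.965455224…; keep min(4, 5) = 4 s.f.
Rounded to 4 significant figures: 122.0.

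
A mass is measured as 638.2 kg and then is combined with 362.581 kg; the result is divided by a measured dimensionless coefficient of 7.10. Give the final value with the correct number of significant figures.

141 kg

638.2 kg + 362.581 kg = 1000.781 kg; the sum is limited to 1 decimal place (5 s.f.).
Carrying full precision, 1000.781 ÷ 7.10 = 140.955070423… kg; 7.10 has 3 s.f., so the result keeps min(5, 3) = 3 s.f.
Rounded to 3 significant figures: 141 kg.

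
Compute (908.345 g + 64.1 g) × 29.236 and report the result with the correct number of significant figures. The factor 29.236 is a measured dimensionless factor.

908.345 g + 64.1 g = 972.445 g; the sum is limited to 1 decimal place (4 s.f.).
Carrying full precision, 972.445 × 29.236 = 28430.40202 g; 29.236 has 5 s.f., so the result keeps min(4, 5) = 4 s.f.
Rounded to 4 significant figures: 2.843 × 10^4 g.

2.843 × 10^4 g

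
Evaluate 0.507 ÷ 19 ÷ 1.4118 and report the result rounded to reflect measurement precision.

0.507 ÷ 19 ÷ 1.4118 = 0.0189008432684…
Multiplication/division keeps the fewest significant figures: 0.507 → 3 s.f., 19 → 2 s.f., 1.4118 → 5 s.f.; limit is 2.
Rounded to 2 significant figures: 0.019.

0.019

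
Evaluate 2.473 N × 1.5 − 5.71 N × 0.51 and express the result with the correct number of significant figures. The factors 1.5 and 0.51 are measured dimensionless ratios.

0.8 N

2.473 × 1.5 = 3.7095 → 3.7 N (2 s.f., last digit at the 10^-1 place).
5.71 × 0.51 = 2.9121 → 2.9 N (2 s.f., last digit at the 10^-1 place).
Difference: 0.7974 N; keep the coarser place, 10^-1.
Result: 0.8 N.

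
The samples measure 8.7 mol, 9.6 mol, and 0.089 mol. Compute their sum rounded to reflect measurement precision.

18.4 mol

8.7 mol + 9.6 mol + 0.089 mol = 18.389 mol.
Addition/subtraction keeps the fewest decimal places: 8.7 → 1 decimal place, 9.6 → 1 decimal place, 0.089 → 3 decimal places; limit is 1.
Rounded to 1 decimal place: 18.4 mol.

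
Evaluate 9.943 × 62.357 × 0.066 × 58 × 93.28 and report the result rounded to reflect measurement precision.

9.943 × 62.357 × 0.066 × 58 × 93.28 = 221392.609394…
Multiplication/division keeps the fewest significant figures: 9.943 → 4 s.f., 62.357 → 5 s.f., 0.066 → 2 s.f., 58 → 2 s.f., 93.28 → 4 s.f.; limit is 2.
Rounded to 2 significant figures: 2.2 × 10⁵.

2.2 × 10⁵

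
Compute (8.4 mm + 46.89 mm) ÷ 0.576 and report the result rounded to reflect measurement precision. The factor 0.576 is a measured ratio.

96.0 mm

8.4 mm + 46.89 mm = 55.29 mm; the sum is limited to 1 decimal place (3 s.f.).
Carrying full precision, 55.29 ÷ 0.576 = 95.9895833333… mm; 0.576 has 3 s.f., so the result keeps min(3, 3) = 3 s.f.
Rounded to 3 significant figures: 96.0 mm.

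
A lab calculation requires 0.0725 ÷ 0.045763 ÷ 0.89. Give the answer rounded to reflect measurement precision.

1.8

0.0725 ÷ 0.045763 ÷ 0.89 = 1.78005537568…
Multiplication/division keeps the fewest significant figures: 0.0725 → 3 s.f., 0.045763 → 5 s.f., 0.89 → 2 s.f.; limit is 2.
Rounded to 2 significant figures: 1.8.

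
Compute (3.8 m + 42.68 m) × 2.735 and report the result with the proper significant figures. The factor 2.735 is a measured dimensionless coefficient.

3.8 m + 42.68 m = 46.48 m; the sum is limited to 1 decimal place (3 s.f.).
Carrying full precision, 46.48 × 2.735 = 127.1228 m; 2.735 has 4 s.f., so the result keeps min(3, 4) = 3 s.f.
Rounded to 3 significant figures: 127 m.

127 m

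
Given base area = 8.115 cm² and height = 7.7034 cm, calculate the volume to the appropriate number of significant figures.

volume = 8.115 cm² × 7.7034 cm = 62.513091 cm³.
8.115 has 4 significant figures; 7.7034 has 5.
Division/multiplication keeps the fewest: 4 significant figures.
Rounded: 62.51 cm³.

62.51 cm³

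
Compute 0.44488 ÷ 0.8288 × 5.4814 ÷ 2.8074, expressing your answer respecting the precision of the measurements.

1.048

0.44488 ÷ 0.8288 × 5.4814 ÷ 2.8074 = 1.0480459874…
Multiplication/division keeps the fewest significant figures: 0.44488 → 5 s.f., 0.8288 → 4 s.f., 5.4814 → 5 s.f., 2.8074 → 5 s.f.; limit is 4.
Rounded to 4 significant figures: 1.048.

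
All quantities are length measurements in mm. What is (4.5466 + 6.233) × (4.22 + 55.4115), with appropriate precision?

642.8 mm²

4.5466 + 6.233 = 10.7796, limited to 3 d.p. → 5 s.f.; 4.22 + 55.4115 = 59.6315, limited to 2 d.p. → 4 s.f.
Carrying full precision, 10.7796 × 59.6315 = 642.8037174; keep min(5, 4) = 4 s.f.
Rounded to 4 significant figures: 642.8 mm².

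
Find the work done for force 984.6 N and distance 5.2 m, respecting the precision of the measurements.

5.1 × 10^3 J

work done = 984.6 N × 5.2 m = 5119.92 J.
984.6 has 4 significant figures; 5.2 has 2.
Division/multiplication keeps the fewest: 2 significant figures.
Rounded: 5.1 × 10^3 J.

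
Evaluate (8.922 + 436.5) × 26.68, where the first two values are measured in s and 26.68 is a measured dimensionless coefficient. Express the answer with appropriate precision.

8.922 s + 436.5 s = 445.422 s; the sum is limited to 1 decimal place (4 s.f.).
Carrying full precision, 445.422 × 26.68 = 11883.85896 s; 26.68 has 4 s.f., so the result keeps min(4, 4) = 4 s.f.
Rounded to 4 significant figures: 1.188 × 10⁴ s.

1.188 × 10⁴ s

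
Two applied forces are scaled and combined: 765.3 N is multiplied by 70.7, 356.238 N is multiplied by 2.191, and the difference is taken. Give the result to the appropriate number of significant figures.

765.3 × 70.7 = 54106.71 → 5.41 × 10^4 N (3 s.f., last digit at the 10^2 place).
356.238 × 2.191 = 780.517458 → 7.805 × 10^2 N (4 s.f., last digit at the 10^-1 place).
Difference: 53326.192542 N; keep the coarser place, 10^2.
Result: 5.33 × 10^4 N.

5.33 × 10^4 N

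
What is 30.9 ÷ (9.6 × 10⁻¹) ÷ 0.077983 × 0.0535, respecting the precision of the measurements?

22

30.9 ÷ (9.6 × 10⁻¹) ÷ 0.077983 × 0.0535 = 22.0821364913…
Multiplication/division keeps the fewest significant figures: 30.9 → 3 s.f., 9.6 × 10⁻¹ → 2 s.f., 0.077983 → 5 s.f., 0.0535 → 3 s.f.; limit is 2.
Rounded to 2 significant figures: 22.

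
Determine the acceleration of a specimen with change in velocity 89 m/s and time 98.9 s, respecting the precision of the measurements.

9.0 × 10⁻¹ m/s²

acceleration = 89 m/s ÷ 98.9 s = 0.899898887765… m/s².
89 has 2 significant figures; 98.9 has 3.
Division/multiplication keeps the fewest: 2 significant figures.
Rounded: 9.0 × 10⁻¹ m/s².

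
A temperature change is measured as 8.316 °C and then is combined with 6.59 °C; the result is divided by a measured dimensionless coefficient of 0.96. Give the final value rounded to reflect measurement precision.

16 °C

8.316 °C + 6.59 °C = 14.906 °C; the sum is limited to 2 decimal places (4 s.f.).
Carrying full precision, 14.906 ÷ 0.96 = 15.5270833333… °C; 0.96 has 2 s.f., so the result keeps min(4, 2) = 2 s.f.
Rounded to 2 significant figures: 16 °C.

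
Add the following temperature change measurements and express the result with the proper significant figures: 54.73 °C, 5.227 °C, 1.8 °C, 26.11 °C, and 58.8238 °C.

146.7 °C

54.73 °C + 5.227 °C + 1.8 °C + 26.11 °C + 58.8238 °C = 146.6908 °C.
Addition/subtraction keeps the fewest decimal places: 54.73 → 2 decimal places, 5.227 → 3 decimal places, 1.8 → 1 decimal place, 26.11 → 2 decimal places, 58.8238 → 4 decimal places; limit is 1.
Rounded to 1 decimal place: 146.7 °C.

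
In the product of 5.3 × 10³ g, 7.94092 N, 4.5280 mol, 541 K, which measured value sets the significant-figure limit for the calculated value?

5.3 × 10³ g

5.3 × 10³ g → 2 s.f.; 7.94092 N → 6 s.f.; 4.5280 mol → 5 s.f.; 541 K → 3 s.f.
The fewest is 2 significant figures, from 5.3 × 10³ g.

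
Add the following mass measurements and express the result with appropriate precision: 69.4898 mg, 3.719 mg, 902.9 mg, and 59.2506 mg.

69.4898 mg + 3.719 mg + 902.9 mg + 59.2506 mg = 1035.3594 mg.
Addition/subtraction keeps the fewest decimal places: 69.4898 → 4 decimal places, 3.719 → 3 decimal places, 902.9 → 1 decimal place, 59.2506 → 4 decimal places; limit is 1.
Rounded to 1 decimal place: 1.0354 × 10³ mg.

1.0354 × 10³ mg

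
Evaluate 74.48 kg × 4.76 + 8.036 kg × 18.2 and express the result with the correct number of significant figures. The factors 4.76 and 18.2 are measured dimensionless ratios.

74.48 × 4.76 = 354.5248 → 355 kg (3 s.f., last digit at the 10^0 place).
8.036 × 18.2 = 146.2552 → 146 kg (3 s.f., last digit at the 10^0 place).
Sum: 500.78 kg; keep the coarser place, 10^0.
Result: 501 kg.

501 kg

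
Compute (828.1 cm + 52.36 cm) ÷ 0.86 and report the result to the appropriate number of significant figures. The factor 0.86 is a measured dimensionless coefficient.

1.0 × 10^3 cm

828.1 cm + 52.36 cm = 880.46 cm; the sum is limited to 1 decimal place (4 s.f.).
Carrying full precision, 880.46 ÷ 0.86 = 1023.79069767… cm; 0.86 has 2 s.f., so the result keeps min(4, 2) = 2 s.f.
Rounded to 2 significant figures: 1.0 × 10^3 cm.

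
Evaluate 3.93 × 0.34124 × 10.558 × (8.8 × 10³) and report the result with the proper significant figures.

1.2 × 10⁵

3.93 × 0.34124 × 10.558 × (8.8 × 10³) = 124599.647441…
Multiplication/division keeps the fewest significant figures: 3.93 → 3 s.f., 0.34124 → 5 s.f., 10.558 → 5 s.f., 8.8 × 10³ → 2 s.f.; limit is 2.
Rounded to 2 significant figures: 1.2 × 10⁵.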